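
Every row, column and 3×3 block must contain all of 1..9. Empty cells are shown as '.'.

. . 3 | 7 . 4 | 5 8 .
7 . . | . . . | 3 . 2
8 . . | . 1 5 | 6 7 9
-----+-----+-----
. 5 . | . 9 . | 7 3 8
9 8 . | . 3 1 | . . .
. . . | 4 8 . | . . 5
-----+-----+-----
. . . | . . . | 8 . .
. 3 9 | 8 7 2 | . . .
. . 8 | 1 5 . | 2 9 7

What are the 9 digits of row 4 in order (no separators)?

154296738

R1C9 = 1: row 1 has {3,4,5,7,8}; col 9 has {2,5,7,8,9}; box has {2,3,5,6,7,8,9} → only 1 remains.
R2C5 = 6: row 2 has {2,3,7}; col 5 has {1,3,5,7,8,9}; box has {1,4,5,7} → only 6 remains.
R2C8 = 4: row 2 has {2,3,6,7}; col 8 has {3,7,8,9}; box has {1,2,3,5,6,7,8,9} → only 4 remains.
R4C6 = 6: row 4 has {3,5,7,8,9}; col 6 has {1,2,4,5}; box has {1,3,4,8,9} → only 6 remains.
R5C7 = 4: row 5 has {1,3,8,9}; col 7 has {2,3,5,6,7,8}; box has {3,5,7,8} → only 4 remains.
R5C9 = 6: row 5 has {1,3,4,8,9}; col 9 has {1,2,5,7,8,9}; box has {3,4,5,7,8} → only 6 remains.
R6C6 = 7: row 6 has {4,5,8}; col 6 has {1,2,4,5,6}; box has {1,3,4,6,8,9} → only 7 remains.
R7C5 = 4: row 7 has {8}; col 5 has {1,3,5,6,7,8,9}; box has {1,2,5,7,8} → only 4 remains.
R7C9 = 3: row 7 has {4,8}; col 9 has {1,2,5,6,7,8,9}; box has {2,7,8,9} → only 3 remains.
R8C7 = 1: row 8 has {2,3,7,8,9}; col 7 has {2,3,4,5,6,7,8}; box has {2,3,7,8,9} → only 1 remains.
R8C9 = 4: row 8 has {1,2,3,7,8,9}; col 9 has {1,2,3,5,6,7,8,9}; box has {1,2,3,7,8,9} → only 4 remains.
R9C6 = 3: row 9 has {1,2,5,7,8,9}; col 6 has {1,2,4,5,6,7}; box has {1,2,4,5,7,8} → only 3 remains.
R1C5 = 2: row 1 has {1,3,4,5,7,8}; col 5 has {1,3,4,5,6,7,8,9}; box has {1,4,5,6,7} → only 2 remains.
R2C4 = 9: row 2 has {2,3,4,6,7}; col 4 has {1,4,7,8}; box has {1,2,4,5,6,7} → only 9 remains.
R2C6 = 8: row 2 has {2,3,4,6,7,9}; col 6 has {1,2,3,4,5,6,7}; box has {1,2,4,5,6,7,9} → only 8 remains.
R3C4 = 3: row 3 has {1,5,6,7,8,9}; col 4 has {1,4,7,8,9}; box has {1,2,4,5,6,7,8,9} → only 3 remains.
R4C4 = 2: row 4 has {3,5,6,7,8,9}; col 4 has {1,3,4,7,8,9}; box has {1,3,4,6,7,8,9} → only 2 remains.
R5C4 = 5: row 5 has {1,3,4,6,8,9}; col 4 has {1,2,3,4,7,8,9}; box has {1,2,3,4,6,7,8,9} → only 5 remains.
R5C8 = 2: row 5 has {1,3,4,5,6,8,9}; col 8 has {3,4,7,8,9}; box has {3,4,5,6,7,8} → only 2 remains.
R6C7 = 9: row 6 has {4,5,7,8}; col 7 has {1,2,3,4,5,6,7,8}; box has {2,3,4,5,6,7,8} → only 9 remains.
R6C8 = 1: row 6 has {4,5,7,8,9}; col 8 has {2,3,4,7,8,9}; box has {2,3,4,5,6,7,8,9} → only 1 remains.
R7C4 = 6: row 7 has {3,4,8}; col 4 has {1,2,3,4,5,7,8,9}; box has {1,2,3,4,5,7,8} → only 6 remains.
R7C6 = 9: row 7 has {3,4,6,8}; col 6 has {1,2,3,4,5,6,7,8}; box has {1,2,3,4,5,6,7,8} → only 9 remains.
R7C8 = 5: row 7 has {3,4,6,8,9}; col 8 has {1,2,3,4,7,8,9}; box has {1,2,3,4,7,8,9} → only 5 remains.
R8C8 = 6: row 8 has {1,2,3,4,7,8,9}; col 8 has {1,2,3,4,5,7,8,9}; box has {1,2,3,4,5,7,8,9} → only 6 remains.
R1C1 = 6: row 1 has {1,2,3,4,5,7,8}; col 1 has {7,8,9}; box has {3,7,8} → only 6 remains.
R1C2 = 9: row 1 has {1,2,3,4,5,6,7,8}; col 2 has {3,5,8}; box has {3,6,7,8} → only 9 remains.
R2C2 = 1: row 2 has {2,3,4,6,7,8,9}; col 2 has {3,5,8,9}; box has {3,6,7,8,9} → only 1 remains.
R2C3 = 5: row 2 has {1,2,3,4,6,7,8,9}; col 3 has {3,8,9}; box has {1,3,6,7,8,9} → only 5 remains.
R5C3 = 7: row 5 has {1,2,3,4,5,6,8,9}; col 3 has {3,5,8,9}; box has {5,8,9} → only 7 remains.
R8C1 = 5: row 8 has {1,2,3,4,6,7,8,9}; col 1 has {6,7,8,9}; box has {3,8,9} → only 5 remains.
R9C1 = 4: row 9 has {1,2,3,5,7,8,9}; col 1 has {5,6,7,8,9}; box has {3,5,8,9} → only 4 remains.
R9C2 = 6: row 9 has {1,2,3,4,5,7,8,9}; col 2 has {1,3,5,8,9}; box has {3,4,5,8,9} → only 6 remains.
R4C1 = 1: row 4 has {2,3,5,6,7,8,9}; col 1 has {4,5,6,7,8,9}; box has {5,7,8,9} → only 1 remains.
R4C3 = 4: row 4 has {1,2,3,5,6,7,8,9}; col 3 has {3,5,7,8,9}; box has {1,5,7,8,9} → only 4 remains.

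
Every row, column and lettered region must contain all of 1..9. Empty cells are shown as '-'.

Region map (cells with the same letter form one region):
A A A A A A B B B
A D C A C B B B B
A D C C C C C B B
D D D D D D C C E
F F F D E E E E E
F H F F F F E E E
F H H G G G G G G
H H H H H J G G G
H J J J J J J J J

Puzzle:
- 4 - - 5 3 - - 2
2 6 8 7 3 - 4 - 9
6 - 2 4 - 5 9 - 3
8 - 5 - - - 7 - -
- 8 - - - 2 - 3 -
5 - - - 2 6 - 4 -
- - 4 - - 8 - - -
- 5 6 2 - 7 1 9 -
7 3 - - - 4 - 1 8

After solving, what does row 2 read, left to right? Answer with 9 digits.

268731459

R2C6 = 1: row 2 has {2,3,4,6,7,8,9}; col 6 has {2,3,4,5,6,7,8}; region has {2,3,4,9} → only 1 remains.
R2C8 = 5: row 2 has {1,2,3,4,6,7,8,9}; col 8 has {1,3,4,9}; region has {1,2,3,4,9} → only 5 remains.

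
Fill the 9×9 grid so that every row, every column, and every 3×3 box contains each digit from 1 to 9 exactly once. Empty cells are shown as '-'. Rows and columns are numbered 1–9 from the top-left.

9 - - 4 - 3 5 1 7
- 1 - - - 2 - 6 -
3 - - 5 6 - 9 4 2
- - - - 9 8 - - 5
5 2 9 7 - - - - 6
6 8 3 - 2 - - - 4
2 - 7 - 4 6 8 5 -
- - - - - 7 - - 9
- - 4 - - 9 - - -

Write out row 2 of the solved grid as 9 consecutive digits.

row 1, column 2 = 6: row 1 has {1,3,4,5,7,9}; col 2 has {1,2,8}; box has {1,3,9} → only 6 remains.
row 1, column 5 = 8: row 1 has {1,3,4,5,6,7,9}; col 5 has {2,4,6,9}; box has {2,3,4,5,6} → only 8 remains.
row 2, column 4 = 9: row 2 has {1,2,6}; col 4 has {4,5,7}; box has {2,3,4,5,6,8} → only 9 remains.
row 2, column 5 = 7: row 2 has {1,2,6,9}; col 5 has {2,4,6,8,9}; box has {2,3,4,5,6,8,9} → only 7 remains.
row 2, column 7 = 3: row 2 has {1,2,6,7,9}; col 7 has {5,8,9}; box has {1,2,4,5,6,7,9} → only 3 remains.
row 2, column 9 = 8: row 2 has {1,2,3,6,7,9}; col 9 has {2,4,5,6,7,9}; box has {1,2,3,4,5,6,7,9} → only 8 remains.
row 3, column 2 = 7: row 3 has {2,3,4,5,6,9}; col 2 has {1,2,6,8}; box has {1,3,6,9} → only 7 remains.
row 3, column 3 = 8: row 3 has {2,3,4,5,6,7,9}; col 3 has {3,4,7,9}; box has {1,3,6,7,9} → only 8 remains.
row 3, column 6 = 1: row 3 has {2,3,4,5,6,7,8,9}; col 6 has {2,3,6,7,8,9}; box has {2,3,4,5,6,7,8,9} → only 1 remains.
row 4, column 2 = 4: row 4 has {5,8,9}; col 2 has {1,2,6,7,8}; box has {2,3,5,6,8,9} → only 4 remains.
row 4, column 3 = 1: row 4 has {4,5,8,9}; col 3 has {3,4,7,8,9}; box has {2,3,4,5,6,8,9} → only 1 remains.
row 5, column 6 = 4: row 5 has {2,5,6,7,9}; col 6 has {1,2,3,6,7,8,9}; box has {2,7,8,9} → only 4 remains.
row 5, column 7 = 1: row 5 has {2,4,5,6,7,9}; col 7 has {3,5,8,9}; box has {4,5,6} → only 1 remains.
row 6, column 4 = 1: row 6 has {2,3,4,6,8}; col 4 has {4,5,7,9}; box has {2,4,7,8,9} → only 1 remains.
row 6, column 6 = 5: row 6 has {1,2,3,4,6,8}; col 6 has {1,2,3,4,6,7,8,9}; box has {1,2,4,7,8,9} → only 5 remains.
row 6, column 7 = 7: row 6 has {1,2,3,4,5,6,8}; col 7 has {1,3,5,8,9}; box has {1,4,5,6} → only 7 remains.
row 6, column 8 = 9: row 6 has {1,2,3,4,5,6,7,8}; col 8 has {1,4,5,6}; box has {1,4,5,6,7} → only 9 remains.
row 7, column 4 = 3: row 7 has {2,4,5,6,7,8}; col 4 has {1,4,5,7,9}; box has {4,6,7,9} → only 3 remains.
row 7, column 9 = 1: row 7 has {2,3,4,5,6,7,8}; col 9 has {2,4,5,6,7,8,9}; box has {5,8,9} → only 1 remains.
row 9, column 9 = 3: row 9 has {4,9}; col 9 has {1,2,4,5,6,7,8,9}; box has {1,5,8,9} → only 3 remains.
row 1, column 3 = 2: row 1 has {1,3,4,5,6,7,8,9}; col 3 has {1,3,4,7,8,9}; box has {1,3,6,7,8,9} → only 2 remains.
row 2, column 1 = 4: row 2 has {1,2,3,6,7,8,9}; col 1 has {2,3,5,6,9}; box has {1,2,3,6,7,8,9} → only 4 remains.
row 2, column 3 = 5: row 2 has {1,2,3,4,6,7,8,9}; col 3 has {1,2,3,4,7,8,9}; box has {1,2,3,4,6,7,8,9} → only 5 remains.

415972368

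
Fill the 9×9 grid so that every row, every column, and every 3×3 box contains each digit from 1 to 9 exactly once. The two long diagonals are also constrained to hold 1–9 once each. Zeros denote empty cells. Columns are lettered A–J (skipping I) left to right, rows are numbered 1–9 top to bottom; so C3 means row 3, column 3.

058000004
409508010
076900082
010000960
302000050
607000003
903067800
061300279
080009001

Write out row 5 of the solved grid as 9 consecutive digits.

342796158

A1 = 2 (sole candidate).
B2 = 3 (sole candidate).
A3 = 1 (sole candidate).
G3 = 5 (sole candidate).
D4 = 4 (sole candidate).
F4 = 2 (sole candidate).
E5 = 9: row 5 has {2,3,5}; col 5 has {6}; box has {2,4}; main diagonal has {1,2,3,4,6,7,8}; anti-diagonal has {1,2,3,4,5,6} → only 9 remains.
D6 = 8 (sole candidate).
F6 = 5 (sole candidate).
H7 = 4 (sole candidate).
J7 = 5 (sole candidate).
A8 = 5 (sole candidate).
F8 = 4 (sole candidate).
A9 = 7 (sole candidate).
C9 = 4 (sole candidate).
D9 = 2 (sole candidate).
E9 = 5 (sole candidate).
H9 = 3 (sole candidate).
H1 = 9 (sole candidate).
F3 = 3 (sole candidate).
A4 = 8 (sole candidate).
C4 = 5 (sole candidate).
J4 = 7 (sole candidate).
B5 = 4: row 5 has {2,3,5,9}; col 2 has {1,3,5,6,7,8}; box has {1,2,3,5,6,7,8} → only 4 remains.
G5 = 1: row 5 has {2,3,4,5,9}; col 7 has {2,5,8,9}; box has {3,5,6,7,9} → only 1 remains.
J5 = 8: row 5 has {1,2,3,4,5,9}; col 9 has {1,2,3,4,5,7,9}; box has {1,3,5,6,7,9} → only 8 remains.
B6 = 9 (sole candidate).
E6 = 1 (sole candidate).
G6 = 4 (sole candidate).
H6 = 2 (sole candidate).
B7 = 2 (sole candidate).
D7 = 1 (sole candidate).
E8 = 8 (sole candidate).
G9 = 6 (sole candidate).
E1 = 7 (sole candidate).
G1 = 3 (sole candidate).
E2 = 2 (sole candidate).
G2 = 7 (sole candidate).
J2 = 6 (sole candidate).
E3 = 4 (sole candidate).
E4 = 3 (sole candidate).
F5 = 6: row 5 has {1,2,3,4,5,8,9}; col 6 has {2,3,4,5,7,8,9}; box has {1,2,3,4,5,8,9} → only 6 remains.
D1 = 6 (sole candidate).
F1 = 1 (sole candidate).
D5 = 7: row 5 has {1,2,3,4,5,6,8,9}; col 4 has {1,2,3,4,5,6,8,9}; box has {1,2,3,4,5,6,8,9} → only 7 remains.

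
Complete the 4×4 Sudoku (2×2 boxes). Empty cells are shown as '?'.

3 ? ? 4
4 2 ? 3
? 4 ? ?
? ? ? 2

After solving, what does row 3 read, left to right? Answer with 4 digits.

R1C2 = 1: row 1 has {3,4}; col 2 has {2,4}; box has {2,3,4} → only 1 remains.
R1C3 = 2: row 1 has {1,3,4}; col 3 has {}; box has {3,4} → only 2 remains.
R2C3 = 1: row 2 has {2,3,4}; col 3 has {2}; box has {2,3,4} → only 1 remains.
R3C3 = 3: row 3 has {4}; col 3 has {1,2}; box has {2} → only 3 remains.
R3C4 = 1: row 3 has {3,4}; col 4 has {2,3,4}; box has {2,3} → only 1 remains.
R4C1 = 1: row 4 has {2}; col 1 has {3,4}; box has {4} → only 1 remains.
R4C2 = 3: row 4 has {1,2}; col 2 has {1,2,4}; box has {1,4} → only 3 remains.
R4C3 = 4: row 4 has {1,2,3}; col 3 has {1,2,3}; box has {1,2,3} → only 4 remains.
R3C1 = 2: row 3 has {1,3,4}; col 1 has {1,3,4}; box has {1,3,4} → only 2 remains.

2431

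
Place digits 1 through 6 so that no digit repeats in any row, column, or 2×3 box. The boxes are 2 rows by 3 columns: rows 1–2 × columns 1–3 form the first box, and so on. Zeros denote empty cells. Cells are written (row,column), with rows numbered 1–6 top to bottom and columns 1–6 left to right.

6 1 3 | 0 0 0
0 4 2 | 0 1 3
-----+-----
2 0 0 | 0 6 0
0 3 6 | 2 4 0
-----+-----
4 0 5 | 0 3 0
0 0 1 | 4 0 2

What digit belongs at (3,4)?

3

(1,4) = 5 (sole candidate).
(1,5) = 2 (sole candidate).
(1,6) = 4 (sole candidate).
(2,1) = 5 (sole candidate).
(2,4) = 6 (sole candidate).
(3,2) = 5 (sole candidate).
(3,3) = 4 (sole candidate).
(3,6) = 1 (sole candidate).
(4,1) = 1 (sole candidate).
(4,6) = 5 (sole candidate).
(5,4) = 1 (sole candidate).
(5,6) = 6 (sole candidate).
(6,1) = 3 (sole candidate).
(6,2) = 6 (sole candidate).
(6,5) = 5 (sole candidate).
(3,4) = 3: row 3 has {1,2,4,5,6}; col 4 has {1,2,4,5,6}; box has {1,2,4,5,6} → only 3 remains.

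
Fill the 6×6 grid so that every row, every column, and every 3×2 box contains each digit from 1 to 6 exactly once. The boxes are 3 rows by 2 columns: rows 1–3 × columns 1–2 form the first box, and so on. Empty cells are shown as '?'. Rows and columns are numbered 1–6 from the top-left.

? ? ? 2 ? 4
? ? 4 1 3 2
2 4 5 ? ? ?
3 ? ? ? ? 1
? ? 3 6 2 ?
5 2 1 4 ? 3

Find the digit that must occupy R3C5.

R1C3 = 6: row 1 has {2,4}; col 3 has {1,3,4,5}; box has {1,2,4,5} → only 6 remains.
R2C1 = 6: row 2 has {1,2,3,4}; col 1 has {2,3,5}; box has {2,4} → only 6 remains.
R2C2 = 5: row 2 has {1,2,3,4,6}; col 2 has {2,4}; box has {2,4,6} → only 5 remains.
R3C4 = 3: row 3 has {2,4,5}; col 4 has {1,2,4,6}; box has {1,2,4,5,6} → only 3 remains.
R3C6 = 6: row 3 has {2,3,4,5}; col 6 has {1,2,3,4}; box has {2,3,4} → only 6 remains.
R4C2 = 6: row 4 has {1,3}; col 2 has {2,4,5}; box has {2,3,5} → only 6 remains.
R4C3 = 2: row 4 has {1,3,6}; col 3 has {1,3,4,5,6}; box has {1,3,4,6} → only 2 remains.
R4C4 = 5: row 4 has {1,2,3,6}; col 4 has {1,2,3,4,6}; box has {1,2,3,4,6} → only 5 remains.
R4C5 = 4: row 4 has {1,2,3,5,6}; col 5 has {2,3}; box has {1,2,3} → only 4 remains.
R5C2 = 1: row 5 has {2,3,6}; col 2 has {2,4,5,6}; box has {2,3,5,6} → only 1 remains.
R5C6 = 5: row 5 has {1,2,3,6}; col 6 has {1,2,3,4,6}; box has {1,2,3,4} → only 5 remains.
R6C5 = 6: row 6 has {1,2,3,4,5}; col 5 has {2,3,4}; box has {1,2,3,4,5} → only 6 remains.
R1C1 = 1: row 1 has {2,4,6}; col 1 has {2,3,5,6}; box has {2,4,5,6} → only 1 remains.
R1C2 = 3: row 1 has {1,2,4,6}; col 2 has {1,2,4,5,6}; box has {1,2,4,5,6} → only 3 remains.
R1C5 = 5: row 1 has {1,2,3,4,6}; col 5 has {2,3,4,6}; box has {2,3,4,6} → only 5 remains.
R3C5 = 1: row 3 has {2,3,4,5,6}; col 5 has {2,3,4,5,6}; box has {2,3,4,5,6} → only 1 remains.

1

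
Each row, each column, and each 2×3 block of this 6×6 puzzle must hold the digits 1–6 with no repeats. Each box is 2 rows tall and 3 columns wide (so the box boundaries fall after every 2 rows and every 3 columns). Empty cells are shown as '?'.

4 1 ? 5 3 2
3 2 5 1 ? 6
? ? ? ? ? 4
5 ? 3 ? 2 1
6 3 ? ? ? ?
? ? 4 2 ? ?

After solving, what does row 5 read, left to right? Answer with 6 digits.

row 1, column 3 = 6: row 1 has {1,2,3,4,5}; col 3 has {3,4,5}; box has {1,2,3,4,5} → only 6 remains.
row 2, column 5 = 4: row 2 has {1,2,3,5,6}; col 5 has {2,3}; box has {1,2,3,5,6} → only 4 remains.
row 3, column 2 = 6: row 3 has {4}; col 2 has {1,2,3}; box has {3,5} → only 6 remains.
row 3, column 4 = 3: row 3 has {4,6}; col 4 has {1,2,5}; box has {1,2,4} → only 3 remains.
row 3, column 5 = 5: row 3 has {3,4,6}; col 5 has {2,3,4}; box has {1,2,3,4} → only 5 remains.
row 4, column 2 = 4: row 4 has {1,2,3,5}; col 2 has {1,2,3,6}; box has {3,5,6} → only 4 remains.
row 4, column 4 = 6: row 4 has {1,2,3,4,5}; col 4 has {1,2,3,5}; box has {1,2,3,4,5} → only 6 remains.
row 5, column 4 = 4: row 5 has {3,6}; col 4 has {1,2,3,5,6}; box has {2} → only 4 remains.
row 5, column 5 = 1: row 5 has {3,4,6}; col 5 has {2,3,4,5}; box has {2,4} → only 1 remains.
row 5, column 6 = 5: row 5 has {1,3,4,6}; col 6 has {1,2,4,6}; box has {1,2,4} → only 5 remains.
row 6, column 1 = 1: row 6 has {2,4}; col 1 has {3,4,5,6}; box has {3,4,6} → only 1 remains.
row 6, column 2 = 5: row 6 has {1,2,4}; col 2 has {1,2,3,4,6}; box has {1,3,4,6} → only 5 remains.
row 6, column 5 = 6: row 6 has {1,2,4,5}; col 5 has {1,2,3,4,5}; box has {1,2,4,5} → only 6 remains.
row 6, column 6 = 3: row 6 has {1,2,4,5,6}; col 6 has {1,2,4,5,6}; box has {1,2,4,5,6} → only 3 remains.
row 3, column 1 = 2: row 3 has {3,4,5,6}; col 1 has {1,3,4,5,6}; box has {3,4,5,6} → only 2 remains.
row 3, column 3 = 1: row 3 has {2,3,4,5,6}; col 3 has {3,4,5,6}; box has {2,3,4,5,6} → only 1 remains.
row 5, column 3 = 2: row 5 has {1,3,4,5,6}; col 3 has {1,3,4,5,6}; box has {1,3,4,5,6} → only 2 remains.

632415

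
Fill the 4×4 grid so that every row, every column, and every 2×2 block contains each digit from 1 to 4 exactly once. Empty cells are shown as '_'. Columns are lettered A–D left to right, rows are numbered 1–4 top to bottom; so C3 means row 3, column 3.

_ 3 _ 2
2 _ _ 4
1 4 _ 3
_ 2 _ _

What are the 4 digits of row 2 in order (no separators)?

A1 = 4 (sole candidate).
C1 = 1 (sole candidate).
B2 = 1: row 2 has {2,4}; col 2 has {2,3,4}; box has {2,3,4} → only 1 remains.
C2 = 3: row 2 has {1,2,4}; col 3 has {1}; box has {1,2,4} → only 3 remains.

2134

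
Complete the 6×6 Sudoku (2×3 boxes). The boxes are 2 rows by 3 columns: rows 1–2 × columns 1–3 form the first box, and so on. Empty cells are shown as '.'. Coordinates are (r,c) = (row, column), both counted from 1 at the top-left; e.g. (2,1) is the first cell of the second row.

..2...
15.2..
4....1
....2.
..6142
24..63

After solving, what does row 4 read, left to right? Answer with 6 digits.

615324

(2,5) = 3: row 2 has {1,2,5}; col 5 has {2,4,6}; box has {2} → only 3 remains.
(3,5) = 5: row 3 has {1,4}; col 5 has {2,3,4,6}; box has {1,2} → only 5 remains.
(5,2) = 3: row 5 has {1,2,4,6}; col 2 has {4,5}; box has {2,4,6} → only 3 remains.
(6,4) = 5: row 6 has {2,3,4,6}; col 4 has {1,2}; box has {1,2,3,4,6} → only 5 remains.
(1,2) = 6: row 1 has {2}; col 2 has {3,4,5}; box has {1,2,5} → only 6 remains.
(1,4) = 4: row 1 has {2,6}; col 4 has {1,2,5}; box has {2,3} → only 4 remains.
(1,5) = 1: row 1 has {2,4,6}; col 5 has {2,3,4,5,6}; box has {2,3,4} → only 1 remains.
(1,6) = 5: row 1 has {1,2,4,6}; col 6 has {1,2,3}; box has {1,2,3,4} → only 5 remains.
(2,3) = 4: row 2 has {1,2,3,5}; col 3 has {2,6}; box has {1,2,5,6} → only 4 remains.
(2,6) = 6: row 2 has {1,2,3,4,5}; col 6 has {1,2,3,5}; box has {1,2,3,4,5} → only 6 remains.
(3,2) = 2: row 3 has {1,4,5}; col 2 has {3,4,5,6}; box has {4} → only 2 remains.
(3,3) = 3: row 3 has {1,2,4,5}; col 3 has {2,4,6}; box has {2,4} → only 3 remains.
(3,4) = 6: row 3 has {1,2,3,4,5}; col 4 has {1,2,4,5}; box has {1,2,5} → only 6 remains.
(4,2) = 1: row 4 has {2}; col 2 has {2,3,4,5,6}; box has {2,3,4} → only 1 remains.
(4,3) = 5: row 4 has {1,2}; col 3 has {2,3,4,6}; box has {1,2,3,4} → only 5 remains.
(4,4) = 3: row 4 has {1,2,5}; col 4 has {1,2,4,5,6}; box has {1,2,5,6} → only 3 remains.
(4,6) = 4: row 4 has {1,2,3,5}; col 6 has {1,2,3,5,6}; box has {1,2,3,5,6} → only 4 remains.
(5,1) = 5: row 5 has {1,2,3,4,6}; col 1 has {1,2,4}; box has {2,3,4,6} → only 5 remains.
(6,3) = 1: row 6 has {2,3,4,5,6}; col 3 has {2,3,4,5,6}; box has {2,3,4,5,6} → only 1 remains.
(1,1) = 3: row 1 has {1,2,4,5,6}; col 1 has {1,2,4,5}; box has {1,2,4,5,6} → only 3 remains.
(4,1) = 6: row 4 has {1,2,3,4,5}; col 1 has {1,2,3,4,5}; box has {1,2,3,4,5} → only 6 remains.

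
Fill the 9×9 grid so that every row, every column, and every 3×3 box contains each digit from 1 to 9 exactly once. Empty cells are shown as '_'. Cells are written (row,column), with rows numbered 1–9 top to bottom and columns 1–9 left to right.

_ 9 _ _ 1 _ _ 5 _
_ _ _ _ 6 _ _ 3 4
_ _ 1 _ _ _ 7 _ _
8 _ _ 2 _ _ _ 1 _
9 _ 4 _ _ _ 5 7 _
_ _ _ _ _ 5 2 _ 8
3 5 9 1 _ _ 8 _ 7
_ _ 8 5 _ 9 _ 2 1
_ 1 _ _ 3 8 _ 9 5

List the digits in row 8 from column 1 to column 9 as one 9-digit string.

(1,7) = 6 (sole candidate).
(1,9) = 2 (sole candidate).
(3,8) = 8 (sole candidate).
(3,9) = 9 (sole candidate).
(5,5) = 8 (sole candidate).
(9,7) = 4 (sole candidate).
(2,7) = 1 (sole candidate).
(7,8) = 6 (sole candidate).
(8,7) = 3: row 8 has {1,2,5,8,9}; col 7 has {1,2,4,5,6,7,8}; box has {1,2,4,5,6,7,8,9} → only 3 remains.
(4,7) = 9 (sole candidate).
(6,8) = 4 (sole candidate).
(1,4) = 8 (hidden single in row 1).
(2,2) = 8 (hidden single in row 2).
(2,4) = 9 (hidden single in row 2).
(4,3) = 5 (hidden single in row 4).
(2,1) = 5 (hidden single in row 2).
(3,5) = 5 (hidden single in row 3).
(5,6) = 1 (hidden single in row 5).
(5,2) = 2 (hidden single in row 5).
(6,1) = 1 (hidden single in row 6).
(6,5) = 9 (hidden single in row 6).
(3,4) = 4 (hidden single in column 4).
(1,1) = 4 (hidden single in row 1).
(8,2) = 4: in column 2, 4 can only go here (every other open cell in that column sees a 4).
(8,5) = 7: row 8 has {1,2,3,4,5,8,9}; col 5 has {1,3,5,6,8,9}; box has {1,3,5,8,9} → only 7 remains.
(9,4) = 6 (sole candidate).
(4,5) = 4 (sole candidate).
(5,4) = 3 (sole candidate).
(5,9) = 6 (sole candidate).
(6,4) = 7 (sole candidate).
(7,5) = 2 (sole candidate).
(7,6) = 4 (sole candidate).
(8,1) = 6: row 8 has {1,2,3,4,5,7,8,9}; col 1 has {1,3,4,5,8,9}; box has {1,3,4,5,8,9} → only 6 remains.

648579321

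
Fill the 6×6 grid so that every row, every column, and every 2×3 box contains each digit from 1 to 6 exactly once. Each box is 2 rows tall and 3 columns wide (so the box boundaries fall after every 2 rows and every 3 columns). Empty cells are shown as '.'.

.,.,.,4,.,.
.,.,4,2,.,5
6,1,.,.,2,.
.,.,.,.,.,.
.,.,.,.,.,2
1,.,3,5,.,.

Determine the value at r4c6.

1

r2c1 = 3: row 2 has {2,4,5}; col 1 has {1,6}; box has {4} → only 3 remains.
r2c2 = 6: row 2 has {2,3,4,5}; col 2 has {1}; box has {3,4} → only 6 remains.
r2c5 = 1: row 2 has {2,3,4,5,6}; col 5 has {2}; box has {2,4,5} → only 1 remains.
r3c3 = 5: row 3 has {1,2,6}; col 3 has {3,4}; box has {1,6} → only 5 remains.
r3c4 = 3: row 3 has {1,2,5,6}; col 4 has {2,4,5}; box has {2} → only 3 remains.
r3c6 = 4: row 3 has {1,2,3,5,6}; col 6 has {2,5}; box has {2,3} → only 4 remains.
r4c3 = 2: row 4 has {}; col 3 has {3,4,5}; box has {1,5,6} → only 2 remains.
r5c3 = 6: row 5 has {2}; col 3 has {2,3,4,5}; box has {1,3} → only 6 remains.
r5c4 = 1: row 5 has {2,6}; col 4 has {2,3,4,5}; box has {2,5} → only 1 remains.
r6c6 = 6: row 6 has {1,3,5}; col 6 has {2,4,5}; box has {1,2,5} → only 6 remains.
r1c3 = 1: row 1 has {4}; col 3 has {2,3,4,5,6}; box has {3,4,6} → only 1 remains.
r1c6 = 3: row 1 has {1,4}; col 6 has {2,4,5,6}; box has {1,2,4,5} → only 3 remains.
r4c1 = 4: row 4 has {2}; col 1 has {1,3,6}; box has {1,2,5,6} → only 4 remains.
r4c2 = 3: row 4 has {2,4}; col 2 has {1,6}; box has {1,2,4,5,6} → only 3 remains.
r4c4 = 6: row 4 has {2,3,4}; col 4 has {1,2,3,4,5}; box has {2,3,4} → only 6 remains.
r4c5 = 5: row 4 has {2,3,4,6}; col 5 has {1,2}; box has {2,3,4,6} → only 5 remains.
r4c6 = 1: row 4 has {2,3,4,5,6}; col 6 has {2,3,4,5,6}; box has {2,3,4,5,6} → only 1 remains.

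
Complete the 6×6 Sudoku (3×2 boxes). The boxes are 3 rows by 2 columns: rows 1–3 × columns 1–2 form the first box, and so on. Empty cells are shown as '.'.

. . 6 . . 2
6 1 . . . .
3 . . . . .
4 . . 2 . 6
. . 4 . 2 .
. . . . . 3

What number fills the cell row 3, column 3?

5

row 1, column 1 = 5: row 1 has {2,6}; col 1 has {3,4,6}; box has {1,3,6} → only 5 remains.
row 1, column 2 = 4: row 1 has {2,5,6}; col 2 has {1}; box has {1,3,5,6} → only 4 remains.
row 3, column 2 = 2: row 3 has {3}; col 2 has {1,4}; box has {1,3,4,5,6} → only 2 remains.
row 5, column 1 = 1: row 5 has {2,4}; col 1 has {3,4,5,6}; box has {4} → only 1 remains.
row 5, column 6 = 5: row 5 has {1,2,4}; col 6 has {2,3,6}; box has {2,3,6} → only 5 remains.
row 6, column 1 = 2: row 6 has {3}; col 1 has {1,3,4,5,6}; box has {1,4} → only 2 remains.
row 2, column 6 = 4: row 2 has {1,6}; col 6 has {2,3,5,6}; box has {2} → only 4 remains.
row 3, column 6 = 1: row 3 has {2,3}; col 6 has {2,3,4,5,6}; box has {2,4} → only 1 remains.
row 4, column 5 = 1: row 4 has {2,4,6}; col 5 has {2}; box has {2,3,5,6} → only 1 remains.
row 6, column 5 = 4: row 6 has {2,3}; col 5 has {1,2}; box has {1,2,3,5,6} → only 4 remains.
row 1, column 5 = 3: row 1 has {2,4,5,6}; col 5 has {1,2,4}; box has {1,2,4} → only 3 remains.
row 2, column 5 = 5: row 2 has {1,4,6}; col 5 has {1,2,3,4}; box has {1,2,3,4} → only 5 remains.
row 3, column 3 = 5: row 3 has {1,2,3}; col 3 has {4,6}; box has {6} → only 5 remains.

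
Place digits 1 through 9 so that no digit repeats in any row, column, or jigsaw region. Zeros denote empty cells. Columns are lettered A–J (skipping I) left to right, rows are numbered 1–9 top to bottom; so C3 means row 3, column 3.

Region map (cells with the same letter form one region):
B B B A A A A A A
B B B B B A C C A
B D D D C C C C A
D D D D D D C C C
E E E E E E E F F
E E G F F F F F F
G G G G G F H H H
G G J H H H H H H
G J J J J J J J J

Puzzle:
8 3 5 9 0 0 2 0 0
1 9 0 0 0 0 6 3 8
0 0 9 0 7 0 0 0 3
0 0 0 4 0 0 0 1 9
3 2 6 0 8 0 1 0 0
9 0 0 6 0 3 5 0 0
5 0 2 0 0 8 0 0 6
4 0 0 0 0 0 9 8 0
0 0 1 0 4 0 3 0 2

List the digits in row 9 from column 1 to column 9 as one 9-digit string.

E2 = 2 (sole candidate).
A3 = 6 (sole candidate).
G4 = 8 (sole candidate).
E6 = 1 (sole candidate).
C8 = 7 (sole candidate).
A9 = 7: row 9 has {1,2,3,4}; col 1 has {1,3,4,5,6,8,9}; region has {2,4,5} → only 7 remains.
E1 = 6 (sole candidate).
C2 = 4 (sole candidate).
D2 = 7 (sole candidate).
F2 = 5 (sole candidate).
G3 = 4 (sole candidate).
A4 = 2 (sole candidate).
C4 = 3 (sole candidate).
E4 = 5 (sole candidate).
D5 = 5 (sole candidate).
C6 = 8 (sole candidate).
B7 = 1 (sole candidate).
D7 = 3 (sole candidate).
E7 = 9 (sole candidate).
G7 = 7 (sole candidate).
H7 = 4 (sole candidate).
B8 = 6 (sole candidate).
E8 = 3 (sole candidate).
D9 = 8: row 9 has {1,2,3,4,7}; col 4 has {3,4,5,6,7,9}; region has {1,2,3,4,7} → only 8 remains.
H1 = 7 (sole candidate).
B3 = 8 (sole candidate).
D3 = 1 (sole candidate).
F3 = 2 (sole candidate).
H3 = 5 (sole candidate).
B4 = 7 (sole candidate).
F4 = 6 (sole candidate).
H5 = 9 (sole candidate).
B6 = 4 (sole candidate).
H6 = 2 (sole candidate).
J6 = 7 (sole candidate).
D8 = 2 (sole candidate).
F8 = 1 (sole candidate).
J8 = 5 (sole candidate).
B9 = 5: row 9 has {1,2,3,4,7,8}; col 2 has {1,2,3,4,6,7,8,9}; region has {1,2,3,4,7,8} → only 5 remains.
F9 = 9: row 9 has {1,2,3,4,5,7,8}; col 6 has {1,2,3,5,6,8}; region has {1,2,3,4,5,7,8} → only 9 remains.
H9 = 6: row 9 has {1,2,3,4,5,7,8,9}; col 8 has {1,2,3,4,5,7,8,9}; region has {1,2,3,4,5,7,8,9} → only 6 remains.

751849362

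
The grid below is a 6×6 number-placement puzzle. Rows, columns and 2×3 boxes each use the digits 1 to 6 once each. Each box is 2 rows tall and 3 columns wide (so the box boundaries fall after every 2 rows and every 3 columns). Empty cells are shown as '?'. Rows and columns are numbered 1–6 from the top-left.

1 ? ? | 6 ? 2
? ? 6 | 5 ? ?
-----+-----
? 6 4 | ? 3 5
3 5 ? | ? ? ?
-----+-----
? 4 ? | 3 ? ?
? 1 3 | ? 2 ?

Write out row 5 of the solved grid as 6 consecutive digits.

R1C2 = 3 (sole candidate).
R1C3 = 5 (sole candidate).
R1C5 = 4 (sole candidate).
R2C2 = 2 (sole candidate).
R2C5 = 1 (sole candidate).
R2C6 = 3 (sole candidate).
R3C1 = 2 (sole candidate).
R3C4 = 1 (sole candidate).
R4C3 = 1 (sole candidate).
R4C5 = 6 (sole candidate).
R4C6 = 4 (sole candidate).
R5C3 = 2: row 5 has {3,4}; col 3 has {1,3,4,5,6}; box has {1,3,4} → only 2 remains.
R5C5 = 5: row 5 has {2,3,4}; col 5 has {1,2,3,4,6}; box has {2,3} → only 5 remains.
R6C4 = 4 (sole candidate).
R6C6 = 6 (sole candidate).
R2C1 = 4 (sole candidate).
R4C4 = 2 (sole candidate).
R5C1 = 6: row 5 has {2,3,4,5}; col 1 has {1,2,3,4}; box has {1,2,3,4} → only 6 remains.
R5C6 = 1: row 5 has {2,3,4,5,6}; col 6 has {2,3,4,5,6}; box has {2,3,4,5,6} → only 1 remains.

642351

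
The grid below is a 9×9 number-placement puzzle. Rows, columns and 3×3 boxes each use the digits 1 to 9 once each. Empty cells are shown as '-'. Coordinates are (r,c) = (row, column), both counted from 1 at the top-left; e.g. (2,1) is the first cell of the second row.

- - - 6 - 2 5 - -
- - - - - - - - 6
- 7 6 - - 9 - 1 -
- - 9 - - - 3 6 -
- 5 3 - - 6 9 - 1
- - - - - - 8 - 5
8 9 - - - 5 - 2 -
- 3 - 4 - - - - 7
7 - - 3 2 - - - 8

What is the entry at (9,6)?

1

(9,6) = 1: row 9 has {2,3,7,8}; col 6 has {2,5,6,9}; box has {2,3,4,5} → only 1 remains.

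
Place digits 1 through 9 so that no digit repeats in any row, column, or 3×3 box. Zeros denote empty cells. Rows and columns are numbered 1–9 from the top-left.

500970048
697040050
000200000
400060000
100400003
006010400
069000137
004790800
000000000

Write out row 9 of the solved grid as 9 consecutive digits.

781632594

R3C2 = 4: in row 3, 4 can only go here (every other open cell in that row sees a 4).
R7C6 = 4: in row 7, 4 can only go here (every other open cell in that row sees a 4).
R9C9 = 4: in row 9, 4 can only go here (every other open cell in that row sees a 4).
R6C1 = 9: in column 1, 9 can only go here (every other open cell in that column sees a 9).
R9C1 = 7: in column 1, 7 can only go here (every other open cell in that column sees a 7).
R9C4 = 6: in column 4, 6 can only go here (every other open cell in that column sees a 6).
R2C4 = 1: in column 4, 1 can only go here (every other open cell in that column sees a 1).
R2C9 = 2: row 2 has {1,4,5,6,7,9}; col 9 has {3,4,7,8}; box has {4,5,8} → only 2 remains.
R6C9 = 5: row 6 has {1,4,6,9}; col 9 has {2,3,4,7,8}; box has {3,4} → only 5 remains.
R8C9 = 6: row 8 has {4,7,8,9}; col 9 has {2,3,4,5,7,8}; box has {1,3,4,7,8} → only 6 remains.
R2C7 = 3: row 2 has {1,2,4,5,6,7,9}; col 7 has {1,4,8}; box has {2,4,5,8} → only 3 remains.
R8C8 = 2: row 8 has {4,6,7,8,9}; col 8 has {3,4,5}; box has {1,3,4,6,7,8} → only 2 remains.
R9C8 = 9: row 9 has {4,6,7}; col 8 has {2,3,4,5}; box has {1,2,3,4,6,7,8} → only 9 remains.
R1C7 = 6: row 1 has {4,5,7,8,9}; col 7 has {1,3,4,8}; box has {2,3,4,5,8} → only 6 remains.
R2C6 = 8: row 2 has {1,2,3,4,5,6,7,9}; col 6 has {4}; box has {1,2,4,7,9} → only 8 remains.
R8C1 = 3: row 8 has {2,4,6,7,8,9}; col 1 has {1,4,5,6,7,9}; box has {4,6,7,9} → only 3 remains.
R9C7 = 5: row 9 has {4,6,7,9}; col 7 has {1,3,4,6,8}; box has {1,2,3,4,6,7,8,9} → only 5 remains.
R1C6 = 3: row 1 has {4,5,6,7,8,9}; col 6 has {4,8}; box has {1,2,4,7,8,9} → only 3 remains.
R3C1 = 8: row 3 has {2,4}; col 1 has {1,3,4,5,6,7,9}; box has {4,5,6,7,9} → only 8 remains.
R3C5 = 5: row 3 has {2,4,8}; col 5 has {1,4,6,7,9}; box has {1,2,3,4,7,8,9} → only 5 remains.
R3C6 = 6: row 3 has {2,4,5,8}; col 6 has {3,4,8}; box has {1,2,3,4,5,7,8,9} → only 6 remains.
R7C1 = 2: row 7 has {1,3,4,6,7,9}; col 1 has {1,3,4,5,6,7,8,9}; box has {3,4,6,7,9} → only 2 remains.
R7C5 = 8: row 7 has {1,2,3,4,6,7,9}; col 5 has {1,4,5,6,7,9}; box has {4,6,7,9} → only 8 remains.
R5C5 = 2: row 5 has {1,3,4}; col 5 has {1,4,5,6,7,8,9}; box has {1,4,6} → only 2 remains.
R6C6 = 7: row 6 has {1,4,5,6,9}; col 6 has {3,4,6,8}; box has {1,2,4,6} → only 7 remains.
R6C8 = 8: row 6 has {1,4,5,6,7,9}; col 8 has {2,3,4,5,9}; box has {3,4,5} → only 8 remains.
R7C4 = 5: row 7 has {1,2,3,4,6,7,8,9}; col 4 has {1,2,4,6,7,9}; box has {4,6,7,8,9} → only 5 remains.
R8C6 = 1: row 8 has {2,3,4,6,7,8,9}; col 6 has {3,4,6,7,8}; box has {4,5,6,7,8,9} → only 1 remains.
R9C5 = 3: row 9 has {4,5,6,7,9}; col 5 has {1,2,4,5,6,7,8,9}; box has {1,4,5,6,7,8,9} → only 3 remains.
R9C6 = 2: row 9 has {3,4,5,6,7,9}; col 6 has {1,3,4,6,7,8}; box has {1,3,4,5,6,7,8,9} → only 2 remains.
R6C4 = 3: row 6 has {1,4,5,6,7,8,9}; col 4 has {1,2,4,5,6,7,9}; box has {1,2,4,6,7} → only 3 remains.
R8C2 = 5: row 8 has {1,2,3,4,6,7,8,9}; col 2 has {4,6,9}; box has {2,3,4,6,7,9} → only 5 remains.
R4C4 = 8: row 4 has {4,6}; col 4 has {1,2,3,4,5,6,7,9}; box has {1,2,3,4,6,7} → only 8 remains.
R6C2 = 2: row 6 has {1,3,4,5,6,7,8,9}; col 2 has {4,5,6,9}; box has {1,4,6,9} → only 2 remains.
R1C2 = 1: row 1 has {3,4,5,6,7,8,9}; col 2 has {2,4,5,6,9}; box has {4,5,6,7,8,9} → only 1 remains.
R1C3 = 2: row 1 has {1,3,4,5,6,7,8,9}; col 3 has {4,6,7,9}; box has {1,4,5,6,7,8,9} → only 2 remains.
R3C3 = 3: row 3 has {2,4,5,6,8}; col 3 has {2,4,6,7,9}; box has {1,2,4,5,6,7,8,9} → only 3 remains.
R4C3 = 5: row 4 has {4,6,8}; col 3 has {2,3,4,6,7,9}; box has {1,2,4,6,9} → only 5 remains.
R4C6 = 9: row 4 has {4,5,6,8}; col 6 has {1,2,3,4,6,7,8}; box has {1,2,3,4,6,7,8} → only 9 remains.
R4C9 = 1: row 4 has {4,5,6,8,9}; col 9 has {2,3,4,5,6,7,8}; box has {3,4,5,8} → only 1 remains.
R5C3 = 8: row 5 has {1,2,3,4}; col 3 has {2,3,4,5,6,7,9}; box has {1,2,4,5,6,9} → only 8 remains.
R5C6 = 5: row 5 has {1,2,3,4,8}; col 6 has {1,2,3,4,6,7,8,9}; box has {1,2,3,4,6,7,8,9} → only 5 remains.
R9C2 = 8: row 9 has {2,3,4,5,6,7,9}; col 2 has {1,2,4,5,6,9}; box has {2,3,4,5,6,7,9} → only 8 remains.
R9C3 = 1: row 9 has {2,3,4,5,6,7,8,9}; col 3 has {2,3,4,5,6,7,8,9}; box has {2,3,4,5,6,7,8,9} → only 1 remains.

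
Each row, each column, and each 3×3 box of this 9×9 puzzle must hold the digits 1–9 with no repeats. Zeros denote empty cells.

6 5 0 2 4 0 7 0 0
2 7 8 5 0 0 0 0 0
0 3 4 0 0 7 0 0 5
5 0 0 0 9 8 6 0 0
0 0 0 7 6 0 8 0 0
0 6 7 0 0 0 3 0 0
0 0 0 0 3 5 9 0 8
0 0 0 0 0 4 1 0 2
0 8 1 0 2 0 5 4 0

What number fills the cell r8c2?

9

r1c3 = 9 (sole candidate).
r2c5 = 1 (sole candidate).
r2c7 = 4 (sole candidate).
r3c1 = 1 (sole candidate).
r3c5 = 8 (sole candidate).
r3c7 = 2 (sole candidate).
r6c5 = 5 (sole candidate).
r8c2 = 9: row 8 has {1,2,4}; col 2 has {3,5,6,7,8}; box has {1,8} → only 9 remains.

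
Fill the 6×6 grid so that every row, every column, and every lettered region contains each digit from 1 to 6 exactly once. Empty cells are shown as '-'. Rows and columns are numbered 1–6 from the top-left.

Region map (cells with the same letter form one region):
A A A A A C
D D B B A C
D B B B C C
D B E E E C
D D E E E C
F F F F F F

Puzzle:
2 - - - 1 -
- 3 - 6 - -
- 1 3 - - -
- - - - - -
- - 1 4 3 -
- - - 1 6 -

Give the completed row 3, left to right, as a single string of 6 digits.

413526

row 4, column 6 = 3: in row 4, 3 can only go here (every other open cell in that row sees a 3).
row 1, column 4 = 3: in row 1, 3 can only go here (every other open cell in that row sees a 3).
row 4, column 1 = 1: in row 4, 1 can only go here (every other open cell in that row sees a 1).
row 2, column 6 = 1: in row 2, 1 can only go here (every other open cell in that row sees a 1).
row 2, column 3 = 2: in row 2, 2 can only go here (every other open cell in that row sees a 2).
row 3, column 4 = 5: row 3 has {1,3}; col 4 has {1,3,4,6}; region has {1,2,3,6} → only 5 remains.
row 4, column 2 = 4: row 4 has {1,3}; col 2 has {1,3}; region has {1,2,3,5,6} → only 4 remains.
row 4, column 4 = 2: row 4 has {1,3,4}; col 4 has {1,3,4,5,6}; region has {1,3,4} → only 2 remains.
row 4, column 5 = 5: row 4 has {1,2,3,4}; col 5 has {1,3,6}; region has {1,2,3,4} → only 5 remains.
row 2, column 5 = 4: row 2 has {1,2,3,6}; col 5 has {1,3,5,6}; region has {1,2,3} → only 4 remains.
row 3, column 5 = 2: row 3 has {1,3,5}; col 5 has {1,3,4,5,6}; region has {1,3} → only 2 remains.
row 4, column 3 = 6: row 4 has {1,2,3,4,5}; col 3 has {1,2,3}; region has {1,2,3,4,5} → only 6 remains.
row 1, column 3 = 5: row 1 has {1,2,3}; col 3 has {1,2,3,6}; region has {1,2,3,4} → only 5 remains.
row 2, column 1 = 5: row 2 has {1,2,3,4,6}; col 1 has {1,2}; region has {1,3} → only 5 remains.
row 5, column 1 = 6: row 5 has {1,3,4}; col 1 has {1,2,5}; region has {1,3,5} → only 6 remains.
row 5, column 2 = 2: row 5 has {1,3,4,6}; col 2 has {1,3,4}; region has {1,3,5,6} → only 2 remains.
row 5, column 6 = 5: row 5 has {1,2,3,4,6}; col 6 has {1,3}; region has {1,2,3} → only 5 remains.
row 6, column 2 = 5: row 6 has {1,6}; col 2 has {1,2,3,4}; region has {1,6} → only 5 remains.
row 6, column 3 = 4: row 6 has {1,5,6}; col 3 has {1,2,3,5,6}; region has {1,5,6} → only 4 remains.
row 6, column 6 = 2: row 6 has {1,4,5,6}; col 6 has {1,3,5}; region has {1,4,5,6} → only 2 remains.
row 1, column 2 = 6: row 1 has {1,2,3,5}; col 2 has {1,2,3,4,5}; region has {1,2,3,4,5} → only 6 remains.
row 1, column 6 = 4: row 1 has {1,2,3,5,6}; col 6 has {1,2,3,5}; region has {1,2,3,5} → only 4 remains.
row 3, column 1 = 4: row 3 has {1,2,3,5}; col 1 has {1,2,5,6}; region has {1,2,3,5,6} → only 4 remains.
row 3, column 6 = 6: row 3 has {1,2,3,4,5}; col 6 has {1,2,3,4,5}; region has {1,2,3,4,5} → only 6 remains.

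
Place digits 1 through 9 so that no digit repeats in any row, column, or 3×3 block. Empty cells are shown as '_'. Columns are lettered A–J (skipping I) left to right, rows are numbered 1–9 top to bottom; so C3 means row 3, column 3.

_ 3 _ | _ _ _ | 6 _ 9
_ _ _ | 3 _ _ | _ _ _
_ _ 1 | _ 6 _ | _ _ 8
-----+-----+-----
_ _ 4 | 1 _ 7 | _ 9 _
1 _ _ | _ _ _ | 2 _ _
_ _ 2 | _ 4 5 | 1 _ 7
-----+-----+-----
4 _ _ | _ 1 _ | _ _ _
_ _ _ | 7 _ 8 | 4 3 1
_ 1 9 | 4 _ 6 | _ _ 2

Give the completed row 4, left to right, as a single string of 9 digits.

G3 = 3 (hidden single in row 3).
E4 = 2: in row 4, 2 can only go here (every other open cell in that row sees a 2).
A6 = 3 (hidden single in row 6).
J4 = 3: in row 4, 3 can only go here (every other open cell in that row sees a 3).
E8 = 9 (hidden single in row 8).
G7 = 9 (hidden single in row 7).
E9 = 3 (hidden single in row 9).
E5 = 8 (sole candidate).
F7 = 2 (sole candidate).
D7 = 5 (sole candidate).
J7 = 6 (sole candidate).
F5 = 3 (hidden single in row 5).
C7 = 3 (hidden single in row 7).
D1 = 8 (hidden single in column 4).
C2 = 8 (hidden single in column 3).
D3 = 2 (hidden single in column 4).
Singles propagation stalls; G4 is still open with candidates {5,8}.
  Try G4 = 5: this forces G2=7, J5=4, G9=8, E2=5; then J2 has no candidate left — contradiction.
So G4 = 8.
H6 = 6 (sole candidate).
D6 = 9 (sole candidate).
D5 = 6 (sole candidate).
B6 = 8 (sole candidate).
B7 = 7 (sole candidate).
H7 = 8 (sole candidate).
B5 = 9 (hidden single in row 5).
C5 = 7 (hidden single in row 5).
C1 = 5 (sole candidate).
E1 = 7 (sole candidate).
E2 = 5 (sole candidate).
G2 = 7 (sole candidate).
J2 = 4 (sole candidate).
B3 = 4 (sole candidate).
F3 = 9 (sole candidate).
H3 = 5 (sole candidate).
H5 = 4 (sole candidate).
J5 = 5 (sole candidate).
C8 = 6 (sole candidate).
G9 = 5 (sole candidate).
H9 = 7 (sole candidate).
A1 = 2 (sole candidate).
H1 = 1 (sole candidate).
B2 = 6 (sole candidate).
F2 = 1 (sole candidate).
H2 = 2 (sole candidate).
A3 = 7 (sole candidate).
B4 = 5: row 4 has {1,2,3,4,7,8,9}; col 2 has {1,3,4,6,7,8,9}; box has {1,2,3,4,7,8,9} → only 5 remains.
A8 = 5 (sole candidate).
B8 = 2 (sole candidate).
A9 = 8 (sole candidate).
F1 = 4 (sole candidate).
A2 = 9 (sole candidate).
A4 = 6: row 4 has {1,2,3,4,5,7,8,9}; col 1 has {1,2,3,4,5,7,8,9}; box has {1,2,3,4,5,7,8,9} → only 6 remains.

654127893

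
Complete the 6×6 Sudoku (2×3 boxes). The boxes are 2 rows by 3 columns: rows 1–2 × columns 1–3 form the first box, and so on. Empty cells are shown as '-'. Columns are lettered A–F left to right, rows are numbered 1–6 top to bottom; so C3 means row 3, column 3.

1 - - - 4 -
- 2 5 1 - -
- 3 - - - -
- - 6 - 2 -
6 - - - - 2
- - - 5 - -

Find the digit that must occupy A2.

B1 = 6 (sole candidate).
C1 = 3 (sole candidate).
D1 = 2 (sole candidate).
F1 = 5 (sole candidate).
A2 = 4: row 2 has {1,2,5}; col 1 has {1,6}; box has {1,2,3,5,6} → only 4 remains.

4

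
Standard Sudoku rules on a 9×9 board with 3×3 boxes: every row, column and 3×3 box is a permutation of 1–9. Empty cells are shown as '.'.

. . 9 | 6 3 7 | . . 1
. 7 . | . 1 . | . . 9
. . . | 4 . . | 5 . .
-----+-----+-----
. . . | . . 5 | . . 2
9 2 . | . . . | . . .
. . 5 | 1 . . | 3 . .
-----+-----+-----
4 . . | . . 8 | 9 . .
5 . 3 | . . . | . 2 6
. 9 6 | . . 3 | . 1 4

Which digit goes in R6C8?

R2C6 = 2 (sole candidate).
R3C6 = 9 (sole candidate).
R7C2 = 1 (sole candidate).
R8C2 = 8 (sole candidate).
R8C7 = 7 (sole candidate).
R9C7 = 8 (sole candidate).
R3C5 = 8 (sole candidate).
R8C4 = 9 (sole candidate).
R8C5 = 4 (sole candidate).
R8C6 = 1 (sole candidate).
R2C4 = 5 (sole candidate).
R1C2 = 5 (hidden single in row 1).
R5C4 = 3 (hidden single in row 5).
R6C5 = 2 (hidden single in row 6).
R6C8 = 9: in row 6, 9 can only go here (every other open cell in that row sees a 9).

9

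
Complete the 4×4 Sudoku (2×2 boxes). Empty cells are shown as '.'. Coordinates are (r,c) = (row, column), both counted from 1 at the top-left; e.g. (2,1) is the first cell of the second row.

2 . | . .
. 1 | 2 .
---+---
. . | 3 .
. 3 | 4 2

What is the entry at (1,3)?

1

(1,2) = 4 (sole candidate).
(1,3) = 1: row 1 has {2,4}; col 3 has {2,3,4}; box has {2} → only 1 remains.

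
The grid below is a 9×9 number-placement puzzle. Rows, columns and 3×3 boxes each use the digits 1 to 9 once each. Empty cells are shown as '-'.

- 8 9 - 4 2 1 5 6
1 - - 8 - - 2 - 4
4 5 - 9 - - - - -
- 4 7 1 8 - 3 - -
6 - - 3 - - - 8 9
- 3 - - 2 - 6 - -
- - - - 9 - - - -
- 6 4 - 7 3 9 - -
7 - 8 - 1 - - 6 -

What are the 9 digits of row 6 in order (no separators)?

row 1, column 1 = 3 (sole candidate).
row 1, column 4 = 7 (sole candidate).
row 2, column 2 = 7 (sole candidate).
row 2, column 3 = 6 (sole candidate).
row 2, column 6 = 5 (sole candidate).
row 3, column 3 = 2 (sole candidate).
row 4, column 8 = 2 (sole candidate).
row 4, column 9 = 5 (sole candidate).
row 5, column 5 = 5 (sole candidate).
row 6, column 4 = 4: row 6 has {2,3,6}; col 4 has {1,3,7,8,9}; box has {1,2,3,5,8} → only 4 remains.
row 8, column 8 = 1 (sole candidate).
row 9, column 6 = 4 (sole candidate).
row 9, column 7 = 5 (sole candidate).
row 2, column 5 = 3 (sole candidate).
row 2, column 8 = 9 (sole candidate).
row 3, column 5 = 6 (sole candidate).
row 3, column 6 = 1 (sole candidate).
row 4, column 1 = 9 (sole candidate).
row 4, column 6 = 6 (sole candidate).
row 5, column 3 = 1 (sole candidate).
row 5, column 6 = 7 (sole candidate).
row 5, column 7 = 4 (sole candidate).
row 6, column 3 = 5: row 6 has {2,3,4,6}; col 3 has {1,2,4,6,7,8,9}; box has {1,3,4,6,7,9} → only 5 remains.
row 6, column 6 = 9: row 6 has {2,3,4,5,6}; col 6 has {1,2,3,4,5,6,7}; box has {1,2,3,4,5,6,7,8} → only 9 remains.
row 6, column 8 = 7: row 6 has {2,3,4,5,6,9}; col 8 has {1,2,5,6,8,9}; box has {2,3,4,5,6,8,9} → only 7 remains.
row 6, column 9 = 1: row 6 has {2,3,4,5,6,7,9}; col 9 has {4,5,6,9}; box has {2,3,4,5,6,7,8,9} → only 1 remains.
row 7, column 3 = 3 (sole candidate).
row 7, column 6 = 8 (sole candidate).
row 7, column 7 = 7 (sole candidate).
row 7, column 8 = 4 (sole candidate).
row 7, column 9 = 2 (sole candidate).
row 8, column 9 = 8 (sole candidate).
row 9, column 4 = 2 (sole candidate).
row 9, column 9 = 3 (sole candidate).
row 3, column 7 = 8 (sole candidate).
row 3, column 8 = 3 (sole candidate).
row 3, column 9 = 7 (sole candidate).
row 5, column 2 = 2 (sole candidate).
row 6, column 1 = 8: row 6 has {1,2,3,4,5,6,7,9}; col 1 has {1,3,4,6,7,9}; box has {1,2,3,4,5,6,7,9} → only 8 remains.

835429671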